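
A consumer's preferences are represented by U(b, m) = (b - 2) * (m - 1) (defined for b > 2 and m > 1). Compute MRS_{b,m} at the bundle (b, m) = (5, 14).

MRS = 13/3

MU_b = (m−1), MU_m = (b−2).
MRS = (m−1)/(b−2).
At (5, 14): MRS = 13/3.
That is, one extra unit of b is worth 13/3 units of m at the margin.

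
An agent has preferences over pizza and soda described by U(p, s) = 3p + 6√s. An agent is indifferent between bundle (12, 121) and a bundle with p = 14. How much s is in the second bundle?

s = 100

U(12, 121) = 102.
Set U(14, s) = 102 and solve.
With p = 14: 6√s = 102 − 3·14 = 60, so √s = 10 and s = 100.
Check: U(14, 100) = 102.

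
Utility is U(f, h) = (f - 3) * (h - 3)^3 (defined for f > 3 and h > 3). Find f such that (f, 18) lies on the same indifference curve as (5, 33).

U(5, 33) = 54000.
Set U(f, 18) = 54000 and solve.
With h = 18: (18 − 3)^3 = 3375, so (f − 3) = 54000/3375 = 16.
So f = 3 + 16 = 19.
Check: U(19, 18) = 54000.

f = 19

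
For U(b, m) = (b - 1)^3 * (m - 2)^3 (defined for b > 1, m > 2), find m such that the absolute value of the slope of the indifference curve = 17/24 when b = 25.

MU_b = 3·(b−1)^2·(m−2)^3, MU_m = 3·(b−1)^3·(m−2)^2.
MRS = (m−2)/(b−1).
Substitute b = 25: MRS = (m − 2)/24. Setting this equal to 17/24 gives m − 2 = (17/24)·24 = 17, so m = 19.

m = 19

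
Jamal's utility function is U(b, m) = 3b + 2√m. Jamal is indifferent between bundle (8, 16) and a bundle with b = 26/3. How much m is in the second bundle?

m = 9

U(8, 16) = 32.
Set U(26/3, m) = 32 and solve.
With b = 26/3: 2√m = 32 − 3·26/3 = 6, so √m = 3 and m = 9.
Check: U(26/3, 9) = 32.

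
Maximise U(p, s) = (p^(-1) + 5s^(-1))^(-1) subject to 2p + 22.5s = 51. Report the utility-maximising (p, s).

For CES with ρ = -1, MRS = (1/5)·(s/p)^2.
Tangency: set MRS = p_p/p_s = 2/22.5 = 4/45.
So (s/p)^2 = 4/9; taking the square root, s/p = 2/3, i.e. s = (2/3)·p.
Substitute into the budget 2·p + 22.5·s = 51: 17·p = 51, so p* = 3 and s* = (2/3)·3 = 2.

p* = 3, s* = 2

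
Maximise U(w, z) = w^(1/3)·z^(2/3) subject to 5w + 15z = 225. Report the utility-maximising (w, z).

w* = 15, z* = 10

MU_w = 1/3·w^(-2/3)·z^(2/3) and MU_z = 2/3·w^(1/3)·z^(-1/3).
MRS = MU_w/MU_z = (0.5)·z/w.
Tangency: set MRS = p_w/p_z = 5/15 = 1/3.
So (0.5)·z/w = 1/3, i.e. z = (2/3)·w.
Substitute into the budget 5·w + 15·z = 225: 15·w = 225, so w* = 15.
Then z* = (2/3)·15 = 10.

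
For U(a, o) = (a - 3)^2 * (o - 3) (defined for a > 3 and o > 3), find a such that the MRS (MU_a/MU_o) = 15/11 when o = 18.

a = 25

MU_a = 2·(a−3)·(o−3), MU_o = (a−3)^2.
MRS = (2/1)·(o−3)/(a−3).
Substitute o = 18: MRS = 30/(a − 3). Setting this equal to 15/11 gives a − 3 = 30/(15/11) = 22, so a = 25.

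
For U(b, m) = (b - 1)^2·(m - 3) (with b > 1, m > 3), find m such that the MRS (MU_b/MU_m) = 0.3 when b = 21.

MU_b = 2·(b−1)·(m−3), MU_m = (b−1)^2.
MRS = (2/1)·(m−3)/(b−1).
Substitute b = 21: MRS = (m − 3)/10. Setting this equal to 0.3 gives m − 3 = 0.3·10 = 3, so m = 6.

m = 6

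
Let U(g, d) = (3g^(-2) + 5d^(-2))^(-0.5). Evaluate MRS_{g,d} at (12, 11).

MRS = 1331/2880

For CES with ρ = -2, MRS = (3/5)·(d/g)^3.
At (12, 11): MRS = 1331/2880.
The indifference curve has slope −1331/2880 at this bundle.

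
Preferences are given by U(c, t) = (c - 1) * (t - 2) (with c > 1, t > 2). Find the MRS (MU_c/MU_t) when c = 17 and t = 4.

MRS = 0.125

MU_c = (t−2), MU_t = (c−1).
MRS = (t−2)/(c−1).
At (17, 4): MRS = 0.125.
That is, one extra unit of c is worth 0.125 units of t at the margin.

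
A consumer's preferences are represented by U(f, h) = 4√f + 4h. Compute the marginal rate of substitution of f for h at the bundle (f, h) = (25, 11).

MRS = 0.1

MU_f = 4/(2√f), MU_h = 4.
MRS = 4/(2√f) ÷ 4.
At (25, 11): MRS = 0.1.
That is, one extra unit of f is worth 0.1 units of h at the margin.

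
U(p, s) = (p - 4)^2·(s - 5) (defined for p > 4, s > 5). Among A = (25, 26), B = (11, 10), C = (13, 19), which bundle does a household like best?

Evaluate utility at each bundle:
U(A) = 9261.
U(B) = 245.
U(C) = 1134.
Highest utility is A, so A ≻ C ≻ B.

Bundle A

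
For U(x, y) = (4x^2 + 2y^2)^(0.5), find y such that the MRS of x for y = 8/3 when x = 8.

For CES with ρ = 2, MRS = (4/2)·(y/x)^(-1).
Setting (4/2)·(y/8)^(-1) = 8/3 gives (y/8)^(-1) = 4/3, so y/8 = 0.75 and y = 6.

y = 6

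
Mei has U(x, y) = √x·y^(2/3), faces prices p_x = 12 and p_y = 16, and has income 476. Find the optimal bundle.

MU_x = 0.5·x^(-0.5)·y^(2/3) and MU_y = 2/3·√x·y^(-1/3).
MRS = MU_x/MU_y = (0.75)·y/x.
Tangency: set MRS = p_x/p_y = 12/16 = 0.75.
So (0.75)·y/x = 0.75, i.e. y = x.
Substitute into the budget 12·x + 16·y = 476: 28·x = 476, so x* = 17.
Then y* = 17.

x* = 17, y* = 17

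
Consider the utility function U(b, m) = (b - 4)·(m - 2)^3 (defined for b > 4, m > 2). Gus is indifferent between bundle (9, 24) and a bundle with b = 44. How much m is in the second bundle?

U(9, 24) = 53240.
Set U(44, m) = 53240 and solve.
With b = 44: (44 − 4) = 40, so (m − 2)^3 = 53240/40 = 1331.
Taking the cube root (with m > 2): m − 2 = 11, so m = 13.
Check: U(44, 13) = 53240.

m = 13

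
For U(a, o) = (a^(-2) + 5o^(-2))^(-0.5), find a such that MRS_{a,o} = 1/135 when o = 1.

For CES with ρ = -2, MRS = (1/5)·(o/a)^3.
Setting (1/5)·(1/a)^3 = 1/135 gives (1/a)^3 = 1/27, so 1/a = 1/3 and a = 3.

a = 3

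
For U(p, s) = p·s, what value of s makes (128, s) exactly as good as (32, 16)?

s = 4

U(32, 16) = 512.
Set U(128, s) = 512 and solve.
With p = 128: s = 512/128 = 4.
Check: U(128, 4) = 512.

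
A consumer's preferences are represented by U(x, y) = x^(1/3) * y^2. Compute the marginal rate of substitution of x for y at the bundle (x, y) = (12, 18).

MU_x = 1/3·x^(-2/3)·y^2 and MU_y = 2·x^(1/3)·y.
MRS = MU_x/MU_y = (1/6)·y/x.
At (12, 18): MRS = 0.25.
That is, one extra unit of x is worth 0.25 units of y at the margin.

MRS = 0.25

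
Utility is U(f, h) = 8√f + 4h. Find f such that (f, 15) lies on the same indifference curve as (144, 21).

f = 225

U(144, 21) = 180.
Set U(f, 15) = 180 and solve.
With h = 15: 8√f = 180 − 4·15 = 120, so √f = 15 and f = 225.
Check: U(225, 15) = 180.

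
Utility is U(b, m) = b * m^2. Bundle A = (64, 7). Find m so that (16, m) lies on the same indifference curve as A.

m = 14

U(64, 7) = 3136.
Set U(16, m) = 3136 and solve.
With b = 16: m^2 = 3136/16 = 196; taking the square root, m = 14.
Check: U(16, 14) = 3136.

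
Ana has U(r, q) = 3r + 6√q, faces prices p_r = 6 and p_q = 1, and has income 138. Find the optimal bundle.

r* = 17, q* = 36

MU_r = 3, MU_q = 6/(2√q).
MRS = 3 ÷ (6/(2√q)).
Tangency: set MRS = p_r/p_q = 6/1 = 6.
MRS depends only on q: √q = 6 ⇒ √q = 6 ⇒ q* = 36.
From the budget, 6·r = 138 − 1·36 = 102, so r* = 17.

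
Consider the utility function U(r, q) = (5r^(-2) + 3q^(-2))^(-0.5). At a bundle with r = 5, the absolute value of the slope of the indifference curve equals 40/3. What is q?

For CES with ρ = -2, MRS = (5/3)·(q/r)^3.
Setting (5/3)·(q/5)^3 = 40/3 gives (q/5)^3 = 8, so q/5 = 2 and q = 10.

q = 10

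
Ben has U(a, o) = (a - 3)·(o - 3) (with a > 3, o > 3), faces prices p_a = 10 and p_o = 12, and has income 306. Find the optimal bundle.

MU_a = (o−3), MU_o = (a−3).
MRS = (o−3)/(a−3).
Tangency: set MRS = p_a/p_o = 10/12 = 5/6.
So (o − 3)/(a − 3) = 5/6, i.e. (o − 3) = (5/6)·(a − 3).
Rewrite the budget in excess-of-subsistence terms: 10·(a − 3) + 12·(o − 3) = 306 − 10·3 − 12·3 = 240.
Substituting, 20·(a − 3) = 240, so a − 3 = 12 and a* = 15.
Then o − 3 = (5/6)·12 = 10, so o* = 13.

a* = 15, o* = 13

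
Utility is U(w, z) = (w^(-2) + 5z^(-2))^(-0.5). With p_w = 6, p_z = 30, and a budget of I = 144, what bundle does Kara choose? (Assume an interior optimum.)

For CES with ρ = -2, MRS = (1/5)·(z/w)^3.
Tangency: set MRS = p_w/p_z = 6/30 = 0.2.
So (z/w)^3 = 1; taking the cube root, z/w = 1, i.e. z = w.
Substitute into the budget 6·w + 30·z = 144: 36·w = 144, so w* = 4 and z* = 4.

w* = 4, z* = 4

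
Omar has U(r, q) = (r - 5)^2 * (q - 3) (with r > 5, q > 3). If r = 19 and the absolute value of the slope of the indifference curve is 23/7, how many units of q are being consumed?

q = 26

MU_r = 2·(r−5)·(q−3), MU_q = (r−5)^2.
MRS = (2/1)·(q−3)/(r−5).
Substitute r = 19: MRS = (q − 3)/7. Setting this equal to 23/7 gives q − 3 = (23/7)·7 = 23, so q = 26.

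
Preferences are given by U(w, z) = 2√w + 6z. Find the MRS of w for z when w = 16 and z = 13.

MU_w = 2/(2√w), MU_z = 6.
MRS = 2/(2√w) ÷ 6.
At (16, 13): MRS = 1/24.
That is, one extra unit of w is worth 1/24 units of z at the margin.

MRS = 1/24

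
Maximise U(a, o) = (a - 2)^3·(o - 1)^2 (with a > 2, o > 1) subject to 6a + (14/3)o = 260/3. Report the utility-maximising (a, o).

a* = 9, o* = 7

MU_a = 3·(a−2)^2·(o−1)^2, MU_o = 2·(a−2)^3·(o−1).
MRS = (3/2)·(o−1)/(a−2).
Tangency: set MRS = p_a/p_o = 6/(14/3) = 9/7.
So (3/2)·(o − 1)/(a − 2) = 9/7, i.e. (o − 1) = (6/7)·(a − 2).
Rewrite the budget in excess-of-subsistence terms: 6·(a − 2) + (14/3)·(o − 1) = 260/3 − 6·2 − (14/3)·1 = 70.
Substituting, 10·(a − 2) = 70, so a − 2 = 7 and a* = 9.
Then o − 1 = (6/7)·7 = 6, so o* = 7.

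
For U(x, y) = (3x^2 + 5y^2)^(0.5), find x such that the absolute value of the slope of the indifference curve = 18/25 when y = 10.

For CES with ρ = 2, MRS = (3/5)·(y/x)^(-1).
Setting (3/5)·(10/x)^(-1) = 18/25 gives (10/x)^(-1) = 1.2, so 10/x = 5/6 and x = 12.

x = 12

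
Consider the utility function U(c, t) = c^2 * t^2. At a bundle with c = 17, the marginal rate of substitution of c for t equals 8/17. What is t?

t = 8

MU_c = 2·c·t^2 and MU_t = 2·c^2·t.
MRS = MU_c/MU_t = t/c.
Substitute c = 17: MRS = t/17. Setting t/17 = 8/17 gives t = (8/17)·17 = 8.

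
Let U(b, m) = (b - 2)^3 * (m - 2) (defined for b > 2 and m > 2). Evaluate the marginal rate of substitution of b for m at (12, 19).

MU_b = 3·(b−2)^2·(m−2), MU_m = (b−2)^3.
MRS = (3/1)·(m−2)/(b−2).
At (12, 19): MRS = 5.1.
The indifference curve has slope −5.1 at this bundle.

MRS = 5.1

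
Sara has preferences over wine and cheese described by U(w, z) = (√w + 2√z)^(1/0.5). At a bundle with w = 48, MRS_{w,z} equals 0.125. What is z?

For CES with ρ = 0.5, MRS = (1/2)·√(z/w).
Setting (1/2)·√(z/48) = 0.125 gives √(z/48) = 0.25, so z/48 = 1/16 and z = 3.

z = 3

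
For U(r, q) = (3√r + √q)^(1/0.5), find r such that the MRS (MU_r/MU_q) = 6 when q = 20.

r = 5

For CES with ρ = 0.5, MRS = (3/1)·√(q/r).
Setting (3/1)·√(20/r) = 6 gives √(20/r) = 2, so 20/r = 4 and r = 5.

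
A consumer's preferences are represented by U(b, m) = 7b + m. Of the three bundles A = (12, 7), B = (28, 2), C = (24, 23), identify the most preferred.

Evaluate utility at each bundle:
U(A) = 91.
U(B) = 198.
U(C) = 191.
Highest utility is B, so B ≻ C ≻ A.

Bundle B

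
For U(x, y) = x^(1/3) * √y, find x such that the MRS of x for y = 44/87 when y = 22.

MU_x = 1/3·x^(-2/3)·√y and MU_y = 0.5·x^(1/3)·y^(-0.5).
MRS = MU_x/MU_y = (2/3)·y/x.
Substitute y = 22: MRS = (44/3)/x. Setting (44/3)/x = 44/87 gives x = (44/3)/(44/87) = 29.

x = 29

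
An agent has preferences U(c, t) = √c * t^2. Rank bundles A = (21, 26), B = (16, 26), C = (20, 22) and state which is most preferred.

Bundle A

Evaluate utility at each bundle:
U(A) = 3097.821.
U(B) = 2704.000.
U(C) = 2164.514.
Highest utility is A, so A ≻ B ≻ C.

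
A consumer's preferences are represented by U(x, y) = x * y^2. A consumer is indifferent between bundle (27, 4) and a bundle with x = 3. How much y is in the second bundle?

y = 12

U(27, 4) = 432.
Set U(3, y) = 432 and solve.
With x = 3: y^2 = 432/3 = 144; taking the square root, y = 12.
Check: U(3, 12) = 432.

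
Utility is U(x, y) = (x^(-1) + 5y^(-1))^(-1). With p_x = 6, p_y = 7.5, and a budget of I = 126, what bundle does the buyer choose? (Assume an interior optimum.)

For CES with ρ = -1, MRS = (1/5)·(y/x)^2.
Tangency: set MRS = p_x/p_y = 6/7.5 = 0.8.
So (y/x)^2 = 4; taking the square root, y/x = 2, i.e. y = 2·x.
Substitute into the budget 6·x + 7.5·y = 126: 21·x = 126, so x* = 6 and y* = 2·6 = 12.

x* = 6, y* = 12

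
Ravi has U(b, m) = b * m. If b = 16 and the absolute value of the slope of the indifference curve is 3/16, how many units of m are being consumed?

m = 3

MU_b = m and MU_m = b.
MRS = MU_b/MU_m = m/b.
Substitute b = 16: MRS = m/16. Setting m/16 = 3/16 gives m = (3/16)·16 = 3.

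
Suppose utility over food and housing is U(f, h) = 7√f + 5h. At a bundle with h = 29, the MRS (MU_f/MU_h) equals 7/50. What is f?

f = 25

MU_f = 7/(2√f), MU_h = 5.
MRS = 7/(2√f) ÷ 5.
MRS depends only on f: 0.7/√f = 7/50 ⇒ √f = 0.7/(7/50) = 5 ⇒ f = 25.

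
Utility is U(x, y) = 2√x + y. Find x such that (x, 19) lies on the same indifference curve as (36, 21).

U(36, 21) = 33.
Set U(x, 19) = 33 and solve.
With y = 19: 2√x = 33 − 19 = 14, so √x = 7 and x = 49.
Check: U(49, 19) = 33.

x = 49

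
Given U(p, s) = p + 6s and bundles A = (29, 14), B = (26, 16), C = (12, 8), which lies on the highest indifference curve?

Bundle B

Evaluate utility at each bundle:
U(A) = 113.
U(B) = 122.
U(C) = 60.
Highest utility is B, so B ≻ A ≻ C.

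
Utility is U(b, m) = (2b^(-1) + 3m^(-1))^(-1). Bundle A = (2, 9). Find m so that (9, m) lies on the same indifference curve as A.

U depends on (b, m) only through S = 2b^(-1) + 3m^(-1), so equal utility means equal S. At (2, 9): S = 4/3.
With b = 9: 2·9^(-1) = 2/9, so 3m^(-1) = 4/3 − 2/9 = 10/9, i.e. m^(-1) = 10/27.
Hence m = 1/(10/27) = 2.7.
Check: U(9, 2.7) = 0.75.

m = 2.7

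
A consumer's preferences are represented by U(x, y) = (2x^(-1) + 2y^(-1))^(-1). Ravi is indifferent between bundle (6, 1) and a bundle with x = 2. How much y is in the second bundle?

y = 1.5

U depends on (x, y) only through S = 2x^(-1) + 2y^(-1), so equal utility means equal S. At (6, 1): S = 7/3.
With x = 2: 2·2^(-1) = 1, so 2y^(-1) = 7/3 − 1 = 4/3, i.e. y^(-1) = 2/3.
Hence y = 1/(2/3) = 1.5.
Check: U(2, 1.5) = 0.4286.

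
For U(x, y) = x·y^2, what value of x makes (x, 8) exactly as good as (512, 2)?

U(512, 2) = 2048.
Set U(x, 8) = 2048 and solve.
With y = 8: 8^2 = 64, so x = 2048/64 = 32.
Check: U(32, 8) = 2048.

x = 32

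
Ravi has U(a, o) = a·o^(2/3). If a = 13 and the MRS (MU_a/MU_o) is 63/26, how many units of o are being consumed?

MU_a = o^(2/3) and MU_o = 2/3·a·o^(-1/3).
MRS = MU_a/MU_o = (1.5)·o/a.
Substitute a = 13: MRS = o/(26/3). Setting o/(26/3) = 63/26 gives o = (63/26)·(26/3) = 21.

o = 21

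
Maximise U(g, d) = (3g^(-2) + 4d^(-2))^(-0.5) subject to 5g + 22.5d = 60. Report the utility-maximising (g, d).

For CES with ρ = -2, MRS = (3/4)·(d/g)^3.
Tangency: set MRS = p_g/p_d = 5/22.5 = 2/9.
So (d/g)^3 = 8/27; taking the cube root, d/g = 2/3, i.e. d = (2/3)·g.
Substitute into the budget 5·g + 22.5·d = 60: 20·g = 60, so g* = 3 and d* = (2/3)·3 = 2.

g* = 3, d* = 2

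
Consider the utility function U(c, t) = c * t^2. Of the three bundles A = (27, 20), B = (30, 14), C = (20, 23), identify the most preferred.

Evaluate utility at each bundle:
U(A) = 10800.
U(B) = 5880.
U(C) = 10580.
Highest utility is A, so A ≻ C ≻ B.

Bundle A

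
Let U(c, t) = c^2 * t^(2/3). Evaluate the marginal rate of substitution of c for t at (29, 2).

MU_c = 2·c·t^(2/3) and MU_t = 2/3·c^2·t^(-1/3).
MRS = MU_c/MU_t = (3)·t/c.
At (29, 2): MRS = 6/29.
That is, one extra unit of c is worth 6/29 units of t at the margin.

MRS = 6/29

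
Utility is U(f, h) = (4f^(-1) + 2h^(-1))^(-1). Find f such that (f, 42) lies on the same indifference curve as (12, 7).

f = 7

U depends on (f, h) only through S = 4f^(-1) + 2h^(-1), so equal utility means equal S. At (12, 7): S = 13/21.
With h = 42: 2·42^(-1) = 1/21, so 4f^(-1) = 13/21 − 1/21 = 4/7, i.e. f^(-1) = 1/7.
Hence f = 1/(1/7) = 7.
Check: U(7, 42) = 1.6154.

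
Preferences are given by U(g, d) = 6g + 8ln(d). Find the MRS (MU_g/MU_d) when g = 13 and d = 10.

MRS = 7.5

MU_g = 6, MU_d = 8/d.
MRS = 6 ÷ (8/d).
At (13, 10): MRS = 7.5.
So at (13, 10) the consumer would give up 7.5 units of d for one more unit of g.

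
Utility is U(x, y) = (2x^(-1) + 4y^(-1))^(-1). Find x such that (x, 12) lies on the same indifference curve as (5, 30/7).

x = 2

U depends on (x, y) only through S = 2x^(-1) + 4y^(-1), so equal utility means equal S. At (5, 30/7): S = 4/3.
With y = 12: 4·12^(-1) = 1/3, so 2x^(-1) = 4/3 − 1/3 = 1, i.e. x^(-1) = 0.5.
Hence x = 1/0.5 = 2.
Check: U(2, 12) = 0.75.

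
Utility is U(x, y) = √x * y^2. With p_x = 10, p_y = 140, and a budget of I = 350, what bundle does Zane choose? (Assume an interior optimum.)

x* = 7, y* = 2

MU_x = 0.5·x^(-0.5)·y^2 and MU_y = 2·√x·y.
MRS = MU_x/MU_y = (0.25)·y/x.
Tangency: set MRS = p_x/p_y = 10/140 = 1/14.
So (0.25)·y/x = 1/14, i.e. y = (2/7)·x.
Substitute into the budget 10·x + 140·y = 350: 50·x = 350, so x* = 7.
Then y* = (2/7)·7 = 2.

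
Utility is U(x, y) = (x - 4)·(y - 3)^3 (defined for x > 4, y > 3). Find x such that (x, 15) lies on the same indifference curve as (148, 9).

x = 22

U(148, 9) = 31104.
Set U(x, 15) = 31104 and solve.
With y = 15: (15 − 3)^3 = 1728, so (x − 4) = 31104/1728 = 18.
So x = 4 + 18 = 22.
Check: U(22, 15) = 31104.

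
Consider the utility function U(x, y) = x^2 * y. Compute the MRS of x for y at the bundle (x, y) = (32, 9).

MU_x = 2·x·y and MU_y = x^2.
MRS = MU_x/MU_y = (2/1)·y/x.
At (32, 9): MRS = 9/16.
So at (32, 9) the consumer would give up 9/16 units of y for one more unit of x.

MRS = 9/16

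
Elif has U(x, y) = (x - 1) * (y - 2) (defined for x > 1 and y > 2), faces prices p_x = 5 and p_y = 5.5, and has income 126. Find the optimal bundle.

MU_x = (y−2), MU_y = (x−1).
MRS = (y−2)/(x−1).
Tangency: set MRS = p_x/p_y = 5/5.5 = 10/11.
So (y − 2)/(x − 1) = 10/11, i.e. (y − 2) = (10/11)·(x − 1).
Rewrite the budget in excess-of-subsistence terms: 5·(x − 1) + 5.5·(y − 2) = 126 − 5·1 − 5.5·2 = 110.
Substituting, 10·(x − 1) = 110, so x − 1 = 11 and x* = 12.
Then y − 2 = (10/11)·11 = 10, so y* = 12.

x* = 12, y* = 12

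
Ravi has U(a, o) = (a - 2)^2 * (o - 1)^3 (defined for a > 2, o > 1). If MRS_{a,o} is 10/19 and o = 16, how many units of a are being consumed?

MU_a = 2·(a−2)·(o−1)^3, MU_o = 3·(a−2)^2·(o−1)^2.
MRS = (2/3)·(o−1)/(a−2).
Substitute o = 16: MRS = 10/(a − 2). Setting this equal to 10/19 gives a − 2 = 10/(10/19) = 19, so a = 21.

a = 21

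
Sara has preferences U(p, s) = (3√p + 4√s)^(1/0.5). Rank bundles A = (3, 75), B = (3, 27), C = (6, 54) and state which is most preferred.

Bundle A

Evaluate utility at each bundle:
U(A) = 1587.000.
U(B) = 675.000.
U(C) = 1350.000.
Highest utility is A, so A ≻ C ≻ B.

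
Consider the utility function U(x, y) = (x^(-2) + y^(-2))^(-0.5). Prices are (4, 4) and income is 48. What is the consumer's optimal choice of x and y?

x* = 6, y* = 6

For CES with ρ = -2, MRS = (y/x)^3.
Tangency: set MRS = p_x/p_y = 4/4 = 1.
So (y/x)^3 = 1; taking the cube root, y/x = 1, i.e. y = x.
Substitute into the budget 4·x + 4·y = 48: 8·x = 48, so x* = 6 and y* = 6.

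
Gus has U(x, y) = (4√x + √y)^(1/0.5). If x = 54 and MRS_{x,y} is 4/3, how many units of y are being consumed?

y = 6

For CES with ρ = 0.5, MRS = (4/1)·√(y/x).
Setting (4/1)·√(y/54) = 4/3 gives √(y/54) = 1/3, so y/54 = 1/9 and y = 6.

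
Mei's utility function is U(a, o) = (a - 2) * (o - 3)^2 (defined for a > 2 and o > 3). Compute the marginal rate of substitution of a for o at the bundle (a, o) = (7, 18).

MRS = 1.5

MU_a = (o−3)^2, MU_o = 2·(a−2)·(o−3).
MRS = (1/2)·(o−3)/(a−2).
At (7, 18): MRS = 1.5.
The indifference curve has slope −1.5 at this bundle.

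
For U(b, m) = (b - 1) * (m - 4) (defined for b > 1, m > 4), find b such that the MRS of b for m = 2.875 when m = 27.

b = 9

MU_b = (m−4), MU_m = (b−1).
MRS = (m−4)/(b−1).
Substitute m = 27: MRS = 23/(b − 1). Setting this equal to 2.875 gives b − 1 = 23/2.875 = 8, so b = 9.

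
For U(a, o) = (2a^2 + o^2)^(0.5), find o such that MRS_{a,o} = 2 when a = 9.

For CES with ρ = 2, MRS = (2/1)·(o/a)^(-1).
Setting (2/1)·(o/9)^(-1) = 2 gives (o/9)^(-1) = 1, so o/9 = 1 and o = 9.

o = 9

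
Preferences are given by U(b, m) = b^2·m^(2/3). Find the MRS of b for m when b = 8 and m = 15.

MU_b = 2·b·m^(2/3) and MU_m = 2/3·b^2·m^(-1/3).
MRS = MU_b/MU_m = (3)·m/b.
At (8, 15): MRS = 5.625.
The indifference curve has slope −5.625 at this bundle.

MRS = 5.625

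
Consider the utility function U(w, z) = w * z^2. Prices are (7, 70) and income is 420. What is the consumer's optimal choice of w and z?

MU_w = z^2 and MU_z = 2·w·z.
MRS = MU_w/MU_z = (1/2)·z/w.
Tangency: set MRS = p_w/p_z = 7/70 = 0.1.
So (1/2)·z/w = 0.1, i.e. z = 0.2·w.
Substitute into the budget 7·w + 70·z = 420: 21·w = 420, so w* = 20.
Then z* = 0.2·20 = 4.

w* = 20, z* = 4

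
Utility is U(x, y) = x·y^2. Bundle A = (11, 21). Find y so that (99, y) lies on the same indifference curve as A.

y = 7

U(11, 21) = 4851.
Set U(99, y) = 4851 and solve.
With x = 99: y^2 = 4851/99 = 49; taking the square root, y = 7.
Check: U(99, 7) = 4851.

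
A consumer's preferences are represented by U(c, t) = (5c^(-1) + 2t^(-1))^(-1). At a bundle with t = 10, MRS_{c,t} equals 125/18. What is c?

For CES with ρ = -1, MRS = (5/2)·(t/c)^2.
Setting (5/2)·(10/c)^2 = 125/18 gives (10/c)^2 = 25/9, so 10/c = 5/3 and c = 6.

c = 6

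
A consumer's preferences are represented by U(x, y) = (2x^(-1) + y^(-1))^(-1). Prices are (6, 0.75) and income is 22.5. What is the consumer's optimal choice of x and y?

x* = 3, y* = 6

For CES with ρ = -1, MRS = (2/1)·(y/x)^2.
Tangency: set MRS = p_x/p_y = 6/0.75 = 8.
So (y/x)^2 = 4; taking the square root, y/x = 2, i.e. y = 2·x.
Substitute into the budget 6·x + 0.75·y = 22.5: 7.5·x = 22.5, so x* = 3 and y* = 2·3 = 6.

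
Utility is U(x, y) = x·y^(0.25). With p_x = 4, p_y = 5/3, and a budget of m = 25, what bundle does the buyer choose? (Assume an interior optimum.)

MU_x = y^(0.25) and MU_y = 0.25·x·y^(-0.75).
MRS = MU_x/MU_y = (4)·y/x.
Tangency: set MRS = p_x/p_y = 4/(5/3) = 2.4.
So (4)·y/x = 2.4, i.e. y = 0.6·x.
Substitute into the budget 4·x + (5/3)·y = 25: 5·x = 25, so x* = 5.
Then y* = 0.6·5 = 3.

x* = 5, y* = 3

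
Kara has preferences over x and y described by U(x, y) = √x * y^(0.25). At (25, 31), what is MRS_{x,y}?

MRS = 62/25

MU_x = 0.5·x^(-0.5)·y^(0.25) and MU_y = 0.25·√x·y^(-0.75).
MRS = MU_x/MU_y = (2)·y/x.
At (25, 31): MRS = 62/25.
The indifference curve has slope −62/25 at this bundle.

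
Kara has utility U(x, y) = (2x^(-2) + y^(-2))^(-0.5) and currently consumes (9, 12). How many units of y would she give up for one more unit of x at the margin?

MRS = 128/27

For CES with ρ = -2, MRS = (2/1)·(y/x)^3.
At (9, 12): MRS = 128/27.
That is, one extra unit of x is worth 128/27 units of y at the margin.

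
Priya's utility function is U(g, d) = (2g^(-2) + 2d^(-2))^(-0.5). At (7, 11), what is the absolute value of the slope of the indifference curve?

For CES with ρ = -2, MRS = (d/g)^3.
At (7, 11): MRS = 1331/343.
That is, one extra unit of g is worth 1331/343 units of d at the margin.

MRS = 1331/343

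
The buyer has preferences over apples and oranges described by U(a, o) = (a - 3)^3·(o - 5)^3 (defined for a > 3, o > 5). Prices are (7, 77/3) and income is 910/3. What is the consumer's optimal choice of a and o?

a* = 14, o* = 8

MU_a = 3·(a−3)^2·(o−5)^3, MU_o = 3·(a−3)^3·(o−5)^2.
MRS = (o−5)/(a−3).
Tangency: set MRS = p_a/p_o = 7/(77/3) = 3/11.
So (o − 5)/(a − 3) = 3/11, i.e. (o − 5) = (3/11)·(a − 3).
Rewrite the budget in excess-of-subsistence terms: 7·(a − 3) + (77/3)·(o − 5) = 910/3 − 7·3 − (77/3)·5 = 154.
Substituting, 14·(a − 3) = 154, so a − 3 = 11 and a* = 14.
Then o − 5 = (3/11)·11 = 3, so o* = 8.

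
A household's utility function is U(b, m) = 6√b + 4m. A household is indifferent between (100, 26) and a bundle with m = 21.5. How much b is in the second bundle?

b = 169

U(100, 26) = 164.
Set U(b, 21.5) = 164 and solve.
With m = 21.5: 6√b = 164 − 4·21.5 = 78, so √b = 13 and b = 169.
Check: U(169, 21.5) = 164.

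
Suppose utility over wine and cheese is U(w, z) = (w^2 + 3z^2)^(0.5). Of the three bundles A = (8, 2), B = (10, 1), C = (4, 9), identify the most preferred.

Evaluate utility at each bundle:
U(A) = 8.718.
U(B) = 10.149.
U(C) = 16.093.
Highest utility is C, so C ≻ B ≻ A.

Bundle C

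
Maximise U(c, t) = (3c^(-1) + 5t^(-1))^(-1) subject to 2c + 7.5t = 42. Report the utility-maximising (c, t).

For CES with ρ = -1, MRS = (3/5)·(t/c)^2.
Tangency: set MRS = p_c/p_t = 2/7.5 = 4/15.
So (t/c)^2 = 4/9; taking the square root, t/c = 2/3, i.e. t = (2/3)·c.
Substitute into the budget 2·c + 7.5·t = 42: 7·c = 42, so c* = 6 and t* = (2/3)·6 = 4.

c* = 6, t* = 4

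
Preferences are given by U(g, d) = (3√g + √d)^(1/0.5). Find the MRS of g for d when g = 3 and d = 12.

For CES with ρ = 0.5, MRS = (3/1)·√(d/g).
At (3, 12): MRS = 6.
The indifference curve has slope −6 at this bundle.

MRS = 6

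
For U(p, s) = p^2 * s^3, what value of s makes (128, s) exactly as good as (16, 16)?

s = 4

U(16, 16) = 1048576.
Set U(128, s) = 1048576 and solve.
With p = 128: 128^2 = 16384, so s^3 = 1048576/16384 = 64; taking the cube root, s = 4.
Check: U(128, 4) = 1048576.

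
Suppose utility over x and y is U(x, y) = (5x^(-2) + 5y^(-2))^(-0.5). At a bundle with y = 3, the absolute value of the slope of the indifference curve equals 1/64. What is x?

x = 12

For CES with ρ = -2, MRS = (y/x)^3.
Setting (3/x)^3 = 1/64 gives 3/x = 0.25 and x = 12.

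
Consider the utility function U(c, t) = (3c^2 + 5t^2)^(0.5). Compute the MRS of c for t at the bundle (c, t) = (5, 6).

MRS = 0.5

For CES with ρ = 2, MRS = (3/5)·(t/c)^(-1).
At (5, 6): MRS = 0.5.
That is, one extra unit of c is worth 0.5 units of t at the margin.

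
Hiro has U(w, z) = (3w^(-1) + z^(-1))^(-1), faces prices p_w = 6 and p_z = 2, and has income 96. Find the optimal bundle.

w* = 12, z* = 12

For CES with ρ = -1, MRS = (3/1)·(z/w)^2.
Tangency: set MRS = p_w/p_z = 6/2 = 3.
So (z/w)^2 = 1; taking the square root, z/w = 1, i.e. z = w.
Substitute into the budget 6·w + 2·z = 96: 8·w = 96, so w* = 12 and z* = 12.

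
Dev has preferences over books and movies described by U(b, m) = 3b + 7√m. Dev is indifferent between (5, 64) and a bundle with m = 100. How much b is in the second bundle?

b = 1/3

U(5, 64) = 71.
Set U(b, 100) = 71 and solve.
With m = 100: √100 = 10, so 3b = 71 − 7·10 = 1 and b = 1/3.
Check: U(1/3, 100) = 71.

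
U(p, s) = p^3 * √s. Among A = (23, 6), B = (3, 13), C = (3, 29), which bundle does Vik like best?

Evaluate utility at each bundle:
U(A) = 29802.942.
U(B) = 97.350.
U(C) = 145.399.
Highest utility is A, so A ≻ C ≻ B.

Bundle A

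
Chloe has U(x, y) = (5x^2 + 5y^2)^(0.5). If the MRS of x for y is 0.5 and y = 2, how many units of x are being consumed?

For CES with ρ = 2, MRS = (y/x)^(-1).
Setting (2/x)^(-1) = 0.5 gives 2/x = 2 and x = 1.

x = 1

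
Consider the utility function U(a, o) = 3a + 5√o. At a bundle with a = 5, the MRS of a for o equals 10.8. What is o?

MU_a = 3, MU_o = 5/(2√o).
MRS = 3 ÷ (5/(2√o)).
MRS depends only on o: 1.2·√o = 10.8 ⇒ √o = 10.8/1.2 = 9 ⇒ o = 81.

o = 81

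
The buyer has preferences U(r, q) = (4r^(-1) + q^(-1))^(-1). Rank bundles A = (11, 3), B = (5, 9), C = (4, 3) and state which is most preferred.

Bundle A

Evaluate utility at each bundle:
U(A) = 1.435.
U(B) = 1.098.
U(C) = 0.750.
Highest utility is A, so A ≻ B ≻ C.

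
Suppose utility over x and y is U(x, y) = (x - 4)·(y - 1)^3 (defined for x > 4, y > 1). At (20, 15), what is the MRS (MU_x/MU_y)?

MRS = 7/24

MU_x = (y−1)^3, MU_y = 3·(x−4)·(y−1)^2.
MRS = (1/3)·(y−1)/(x−4).
At (20, 15): MRS = 7/24.
The indifference curve has slope −7/24 at this bundle.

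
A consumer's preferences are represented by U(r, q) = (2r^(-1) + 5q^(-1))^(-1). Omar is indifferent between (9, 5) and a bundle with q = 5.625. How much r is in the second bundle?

U depends on (r, q) only through S = 2r^(-1) + 5q^(-1), so equal utility means equal S. At (9, 5): S = 11/9.
With q = 5.625: 5·5.625^(-1) = 8/9, so 2r^(-1) = 11/9 − 8/9 = 1/3, i.e. r^(-1) = 1/6.
Hence r = 1/(1/6) = 6.
Check: U(6, 5.625) = 0.8182.

r = 6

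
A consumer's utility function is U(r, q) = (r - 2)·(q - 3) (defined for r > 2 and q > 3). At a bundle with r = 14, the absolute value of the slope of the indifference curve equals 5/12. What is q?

MU_r = (q−3), MU_q = (r−2).
MRS = (q−3)/(r−2).
Substitute r = 14: MRS = (q − 3)/12. Setting this equal to 5/12 gives q − 3 = (5/12)·12 = 5, so q = 8.

q = 8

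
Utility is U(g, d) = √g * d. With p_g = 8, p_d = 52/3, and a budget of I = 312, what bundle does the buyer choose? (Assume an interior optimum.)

MU_g = 0.5·g^(-0.5)·d and MU_d = √g.
MRS = MU_g/MU_d = (0.5)·d/g.
Tangency: set MRS = p_g/p_d = 8/(52/3) = 6/13.
So (0.5)·d/g = 6/13, i.e. d = (12/13)·g.
Substitute into the budget 8·g + (52/3)·d = 312: 24·g = 312, so g* = 13.
Then d* = (12/13)·13 = 12.

g* = 13, d* = 12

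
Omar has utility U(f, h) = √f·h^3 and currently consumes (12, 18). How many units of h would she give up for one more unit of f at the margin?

MRS = 0.25

MU_f = 0.5·f^(-0.5)·h^3 and MU_h = 3·√f·h^2.
MRS = MU_f/MU_h = (1/6)·h/f.
At (12, 18): MRS = 0.25.
So at (12, 18) the consumer would give up 0.25 units of h for one more unit of f.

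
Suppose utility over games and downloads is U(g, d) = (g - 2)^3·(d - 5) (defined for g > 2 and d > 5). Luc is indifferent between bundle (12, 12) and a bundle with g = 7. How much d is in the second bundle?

U(12, 12) = 7000.
Set U(7, d) = 7000 and solve.
With g = 7: (7 − 2)^3 = 125, so (d − 5) = 7000/125 = 56.
So d = 5 + 56 = 61.
Check: U(7, 61) = 7000.

d = 61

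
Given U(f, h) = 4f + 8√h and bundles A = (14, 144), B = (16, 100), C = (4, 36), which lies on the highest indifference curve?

Evaluate utility at each bundle:
U(A) = 152.000.
U(B) = 144.000.
U(C) = 64.000.
Highest utility is A, so A ≻ B ≻ C.

Bundle A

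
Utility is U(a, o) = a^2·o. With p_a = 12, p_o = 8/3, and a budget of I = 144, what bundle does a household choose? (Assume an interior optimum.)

a* = 8, o* = 18

MU_a = 2·a·o and MU_o = a^2.
MRS = MU_a/MU_o = (2/1)·o/a.
Tangency: set MRS = p_a/p_o = 12/(8/3) = 4.5.
So (2/1)·o/a = 4.5, i.e. o = 2.25·a.
Substitute into the budget 12·a + (8/3)·o = 144: 18·a = 144, so a* = 8.
Then o* = 2.25·8 = 18.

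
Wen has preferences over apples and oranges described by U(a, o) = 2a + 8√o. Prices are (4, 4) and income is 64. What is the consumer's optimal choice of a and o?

MU_a = 2, MU_o = 8/(2√o).
MRS = 2 ÷ (8/(2√o)).
Tangency: set MRS = p_a/p_o = 4/4 = 1.
MRS depends only on o: 0.5·√o = 1 ⇒ √o = 1/0.5 = 2 ⇒ o* = 4.
From the budget, 4·a = 64 − 4·4 = 48, so a* = 12.

a* = 12, o* = 4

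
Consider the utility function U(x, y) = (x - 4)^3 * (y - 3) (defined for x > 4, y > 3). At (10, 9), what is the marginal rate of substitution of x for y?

MU_x = 3·(x−4)^2·(y−3), MU_y = (x−4)^3.
MRS = (3/1)·(y−3)/(x−4).
At (10, 9): MRS = 3.
So at (10, 9) the consumer would give up 3 units of y for one more unit of x.

MRS = 3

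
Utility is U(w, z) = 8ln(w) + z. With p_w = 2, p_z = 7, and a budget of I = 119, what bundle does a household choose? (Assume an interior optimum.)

w* = 28, z* = 9

MU_w = 8/w, MU_z = 1.
MRS = 8/w ÷ 1.
Tangency: set MRS = p_w/p_z = 2/7.
MRS depends only on w: 8/w = 2/7 ⇒ w* = 8/(2/7) = 28.
From the budget, 7·z = 119 − 2·28 = 63, so z* = 9.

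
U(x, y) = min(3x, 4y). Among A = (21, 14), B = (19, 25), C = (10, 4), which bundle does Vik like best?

Evaluate utility at each bundle:
U(A) = 56.
U(B) = 57.
U(C) = 16.
Highest utility is B, so B ≻ A ≻ C.

Bundle B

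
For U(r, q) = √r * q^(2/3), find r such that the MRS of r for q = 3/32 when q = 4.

r = 32

MU_r = 0.5·r^(-0.5)·q^(2/3) and MU_q = 2/3·√r·q^(-1/3).
MRS = MU_r/MU_q = (0.75)·q/r.
Substitute q = 4: MRS = 3/r. Setting 3/r = 3/32 gives r = 3/(3/32) = 32.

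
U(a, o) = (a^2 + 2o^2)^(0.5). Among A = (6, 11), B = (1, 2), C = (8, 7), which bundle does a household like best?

Bundle A

Evaluate utility at each bundle:
U(A) = 16.673.
U(B) = 3.000.
U(C) = 12.728.
Highest utility is A, so A ≻ C ≻ B.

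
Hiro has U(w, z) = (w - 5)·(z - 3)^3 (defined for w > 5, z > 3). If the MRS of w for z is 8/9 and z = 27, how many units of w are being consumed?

MU_w = (z−3)^3, MU_z = 3·(w−5)·(z−3)^2.
MRS = (1/3)·(z−3)/(w−5).
Substitute z = 27: MRS = 8/(w − 5). Setting this equal to 8/9 gives w − 5 = 8/(8/9) = 9, so w = 14.

w = 14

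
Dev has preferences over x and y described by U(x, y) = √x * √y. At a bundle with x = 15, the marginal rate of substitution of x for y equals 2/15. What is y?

y = 2

MU_x = 0.5·x^(-0.5)·√y and MU_y = 0.5·√x·y^(-0.5).
MRS = MU_x/MU_y = y/x.
Substitute x = 15: MRS = y/15. Setting y/15 = 2/15 gives y = (2/15)·15 = 2.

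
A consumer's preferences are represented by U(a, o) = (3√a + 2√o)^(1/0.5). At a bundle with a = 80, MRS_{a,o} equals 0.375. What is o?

o = 5

For CES with ρ = 0.5, MRS = (3/2)·√(o/a).
Setting (3/2)·√(o/80) = 0.375 gives √(o/80) = 0.25, so o/80 = 1/16 and o = 5.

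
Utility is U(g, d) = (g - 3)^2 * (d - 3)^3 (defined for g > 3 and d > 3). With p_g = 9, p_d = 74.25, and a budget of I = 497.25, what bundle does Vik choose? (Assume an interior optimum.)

MU_g = 2·(g−3)·(d−3)^3, MU_d = 3·(g−3)^2·(d−3)^2.
MRS = (2/3)·(d−3)/(g−3).
Tangency: set MRS = p_g/p_d = 9/74.25 = 4/33.
So (2/3)·(d − 3)/(g − 3) = 4/33, i.e. (d − 3) = (2/11)·(g − 3).
Rewrite the budget in excess-of-subsistence terms: 9·(g − 3) + 74.25·(d − 3) = 497.25 − 9·3 − 74.25·3 = 247.5.
Substituting, 22.5·(g − 3) = 247.5, so g − 3 = 11 and g* = 14.
Then d − 3 = (2/11)·11 = 2, so d* = 5.

g* = 14, d* = 5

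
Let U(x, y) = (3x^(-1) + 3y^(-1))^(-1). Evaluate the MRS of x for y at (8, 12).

MRS = 2.25

For CES with ρ = -1, MRS = (y/x)^2.
At (8, 12): MRS = 2.25.
That is, one extra unit of x is worth 2.25 units of y at the margin.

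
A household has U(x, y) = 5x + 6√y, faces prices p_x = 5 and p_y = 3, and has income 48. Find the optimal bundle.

x* = 9, y* = 1

MU_x = 5, MU_y = 6/(2√y).
MRS = 5 ÷ (6/(2√y)).
Tangency: set MRS = p_x/p_y = 5/3.
MRS depends only on y: (5/3)·√y = 5/3 ⇒ √y = (5/3)/(5/3) = 1 ⇒ y* = 1.
From the budget, 5·x = 48 − 3·1 = 45, so x* = 9.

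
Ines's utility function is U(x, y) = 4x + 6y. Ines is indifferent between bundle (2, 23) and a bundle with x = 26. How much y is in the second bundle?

U(2, 23) = 146.
Set U(26, y) = 146 and solve.
4·26 + 6y = 146 ⇒ 6y = 42 ⇒ y = 7.
Check: U(26, 7) = 146.

y = 7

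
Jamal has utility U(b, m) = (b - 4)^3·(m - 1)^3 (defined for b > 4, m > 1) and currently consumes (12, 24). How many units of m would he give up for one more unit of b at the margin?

MU_b = 3·(b−4)^2·(m−1)^3, MU_m = 3·(b−4)^3·(m−1)^2.
MRS = (m−1)/(b−4).
At (12, 24): MRS = 2.875.
The indifference curve has slope −2.875 at this bundle.

MRS = 2.875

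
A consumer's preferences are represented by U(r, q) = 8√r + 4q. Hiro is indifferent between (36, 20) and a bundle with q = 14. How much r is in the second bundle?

r = 81

U(36, 20) = 128.
Set U(r, 14) = 128 and solve.
With q = 14: 8√r = 128 − 4·14 = 72, so √r = 9 and r = 81.
Check: U(81, 14) = 128.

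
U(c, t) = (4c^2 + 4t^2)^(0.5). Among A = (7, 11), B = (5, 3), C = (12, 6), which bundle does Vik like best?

Evaluate utility at each bundle:
U(A) = 26.077.
U(B) = 11.662.
U(C) = 26.833.
Highest utility is C, so C ≻ A ≻ B.

Bundle C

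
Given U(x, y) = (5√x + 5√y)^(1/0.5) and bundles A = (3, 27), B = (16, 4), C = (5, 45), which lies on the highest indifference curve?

Evaluate utility at each bundle:
U(A) = 1200.000.
U(B) = 900.000.
U(C) = 2000.000.
Highest utility is C, so C ≻ A ≻ B.

Bundle C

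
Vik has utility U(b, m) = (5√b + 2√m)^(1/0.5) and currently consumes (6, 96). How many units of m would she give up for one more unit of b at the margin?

For CES with ρ = 0.5, MRS = (5/2)·√(m/b).
At (6, 96): MRS = 10.
That is, one extra unit of b is worth 10 units of m at the margin.

MRS = 10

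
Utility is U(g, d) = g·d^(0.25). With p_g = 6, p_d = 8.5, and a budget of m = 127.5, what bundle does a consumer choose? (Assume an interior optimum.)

g* = 17, d* = 3

MU_g = d^(0.25) and MU_d = 0.25·g·d^(-0.75).
MRS = MU_g/MU_d = (4)·d/g.
Tangency: set MRS = p_g/p_d = 6/8.5 = 12/17.
So (4)·d/g = 12/17, i.e. d = (3/17)·g.
Substitute into the budget 6·g + 8.5·d = 127.5: 7.5·g = 127.5, so g* = 17.
Then d* = (3/17)·17 = 3.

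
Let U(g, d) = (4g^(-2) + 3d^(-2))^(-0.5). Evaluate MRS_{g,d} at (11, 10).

MRS = 4000/3993

For CES with ρ = -2, MRS = (4/3)·(d/g)^3.
At (11, 10): MRS = 4000/3993.
The indifference curve has slope −4000/3993 at this bundle.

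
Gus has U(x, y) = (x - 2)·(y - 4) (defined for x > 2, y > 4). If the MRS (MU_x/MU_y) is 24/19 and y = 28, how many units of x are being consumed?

x = 21

MU_x = (y−4), MU_y = (x−2).
MRS = (y−4)/(x−2).
Substitute y = 28: MRS = 24/(x − 2). Setting this equal to 24/19 gives x − 2 = 24/(24/19) = 19, so x = 21.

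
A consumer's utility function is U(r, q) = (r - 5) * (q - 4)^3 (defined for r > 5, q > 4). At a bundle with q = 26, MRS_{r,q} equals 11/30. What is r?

MU_r = (q−4)^3, MU_q = 3·(r−5)·(q−4)^2.
MRS = (1/3)·(q−4)/(r−5).
Substitute q = 26: MRS = (22/3)/(r − 5). Setting this equal to 11/30 gives r − 5 = (22/3)/(11/30) = 20, so r = 25.

r = 25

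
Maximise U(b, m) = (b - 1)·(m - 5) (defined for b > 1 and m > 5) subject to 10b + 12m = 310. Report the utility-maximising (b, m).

b* = 13, m* = 15

MU_b = (m−5), MU_m = (b−1).
MRS = (m−5)/(b−1).
Tangency: set MRS = p_b/p_m = 10/12 = 5/6.
So (m − 5)/(b − 1) = 5/6, i.e. (m − 5) = (5/6)·(b − 1).
Rewrite the budget in excess-of-subsistence terms: 10·(b − 1) + 12·(m − 5) = 310 − 10·1 − 12·5 = 240.
Substituting, 20·(b − 1) = 240, so b − 1 = 12 and b* = 13.
Then m − 5 = (5/6)·12 = 10, so m* = 15.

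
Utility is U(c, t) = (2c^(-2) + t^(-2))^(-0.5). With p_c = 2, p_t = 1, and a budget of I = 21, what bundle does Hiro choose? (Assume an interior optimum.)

c* = 7, t* = 7

For CES with ρ = -2, MRS = (2/1)·(t/c)^3.
Tangency: set MRS = p_c/p_t = 2/1 = 2.
So (t/c)^3 = 1; taking the cube root, t/c = 1, i.e. t = c.
Substitute into the budget 2·c + 1·t = 21: 3·c = 21, so c* = 7 and t* = 7.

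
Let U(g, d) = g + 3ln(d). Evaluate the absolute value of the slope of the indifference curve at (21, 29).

MRS = 29/3

MU_g = 1, MU_d = 3/d.
MRS = 1 ÷ (3/d).
At (21, 29): MRS = 29/3.
So at (21, 29) the consumer would give up 29/3 units of d for one more unit of g.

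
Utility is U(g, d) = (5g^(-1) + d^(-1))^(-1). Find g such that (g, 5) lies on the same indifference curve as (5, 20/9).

U depends on (g, d) only through S = 5g^(-1) + d^(-1), so equal utility means equal S. At (5, 20/9): S = 1.45.
With d = 5: 5^(-1) = 0.2, so 5g^(-1) = 1.45 − 0.2 = 1.25, i.e. g^(-1) = 0.25.
Hence g = 1/0.25 = 4.
Check: U(4, 5) = 0.6897.

g = 4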